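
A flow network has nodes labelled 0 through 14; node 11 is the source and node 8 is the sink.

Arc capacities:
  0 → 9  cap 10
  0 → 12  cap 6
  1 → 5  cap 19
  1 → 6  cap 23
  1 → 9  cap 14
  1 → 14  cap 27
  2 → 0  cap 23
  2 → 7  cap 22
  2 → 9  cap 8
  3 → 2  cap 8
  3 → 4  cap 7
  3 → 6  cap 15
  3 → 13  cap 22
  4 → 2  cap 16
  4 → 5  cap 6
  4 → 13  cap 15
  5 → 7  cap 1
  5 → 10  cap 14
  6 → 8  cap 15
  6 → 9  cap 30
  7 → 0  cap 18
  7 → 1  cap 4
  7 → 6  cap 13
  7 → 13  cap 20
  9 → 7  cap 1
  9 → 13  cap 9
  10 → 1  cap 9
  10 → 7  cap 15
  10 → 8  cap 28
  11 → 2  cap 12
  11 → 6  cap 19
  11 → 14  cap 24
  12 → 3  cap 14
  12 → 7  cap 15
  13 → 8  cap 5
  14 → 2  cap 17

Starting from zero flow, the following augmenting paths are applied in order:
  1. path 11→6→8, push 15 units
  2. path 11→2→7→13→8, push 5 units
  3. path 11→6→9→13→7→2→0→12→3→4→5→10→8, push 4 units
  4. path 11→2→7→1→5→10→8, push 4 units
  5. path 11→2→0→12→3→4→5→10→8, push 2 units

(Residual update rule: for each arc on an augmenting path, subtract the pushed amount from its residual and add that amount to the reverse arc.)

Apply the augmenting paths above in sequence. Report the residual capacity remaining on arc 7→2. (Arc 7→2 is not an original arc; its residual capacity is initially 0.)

Residual capacity of (7,2): 5

after path 1 (11→6→8, push 15): res(7,2)=0
after path 2 (11→2→7→13→8, push 5): res(7,2)=5
after path 3 (11→6→9→13→7→2→0→12→3→4→5→10→8, push 4): res(7,2)=1
after path 4 (11→2→7→1→5→10→8, push 4): res(7,2)=5
after path 5 (11→2→0→12→3→4→5→10→8, push 2): res(7,2)=5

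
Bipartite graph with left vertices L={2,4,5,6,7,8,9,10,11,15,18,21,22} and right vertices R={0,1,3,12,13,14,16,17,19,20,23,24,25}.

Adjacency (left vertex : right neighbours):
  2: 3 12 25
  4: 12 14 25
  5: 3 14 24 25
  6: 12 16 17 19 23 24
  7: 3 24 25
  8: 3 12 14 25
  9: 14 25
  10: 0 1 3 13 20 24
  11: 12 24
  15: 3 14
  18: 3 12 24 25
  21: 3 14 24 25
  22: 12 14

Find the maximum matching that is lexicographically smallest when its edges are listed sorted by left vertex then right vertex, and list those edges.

Lex-smallest maximum matching: {(2,3), (4,12), (5,14), (6,16), (7,24), (8,25), (10,0)}

|M| = 7 (so the lex-smallest maximum matching has 7 edges)
process left vertices in ascending order; for each, take the smallest-labelled available neighbour that still permits 7 edges overall, or leave it unmatched if none does
lex-smallest matching: {2-3, 4-12, 5-14, 6-16, 7-24, 8-25, 10-0}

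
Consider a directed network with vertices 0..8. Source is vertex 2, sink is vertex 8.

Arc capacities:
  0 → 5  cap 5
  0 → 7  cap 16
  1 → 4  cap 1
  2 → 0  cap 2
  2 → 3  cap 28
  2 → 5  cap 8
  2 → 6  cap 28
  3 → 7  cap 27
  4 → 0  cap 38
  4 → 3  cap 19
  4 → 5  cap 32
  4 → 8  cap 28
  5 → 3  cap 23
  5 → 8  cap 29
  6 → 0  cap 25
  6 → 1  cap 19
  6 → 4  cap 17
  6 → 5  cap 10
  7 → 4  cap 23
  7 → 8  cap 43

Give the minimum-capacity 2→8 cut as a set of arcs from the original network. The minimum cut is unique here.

Min-cut arcs: {(2,0), (2,5), (2,6), (3,7)} (total capacity 65)

augment #1: 2→5→8 push 8
augment #2: 2→0→5→8 push 2
augment #3: 2→3→7→8 push 27
augment #4: 2→6→4→8 push 17
augment #5: 2→6→5→8 push 10
augment #6: 2→6→0→5→8 push 1
max flow = 65; residual-reachable set from 2 gives S-side
cut edges (S→T): {(2,0), (2,5), (2,6), (3,7)} total cap 65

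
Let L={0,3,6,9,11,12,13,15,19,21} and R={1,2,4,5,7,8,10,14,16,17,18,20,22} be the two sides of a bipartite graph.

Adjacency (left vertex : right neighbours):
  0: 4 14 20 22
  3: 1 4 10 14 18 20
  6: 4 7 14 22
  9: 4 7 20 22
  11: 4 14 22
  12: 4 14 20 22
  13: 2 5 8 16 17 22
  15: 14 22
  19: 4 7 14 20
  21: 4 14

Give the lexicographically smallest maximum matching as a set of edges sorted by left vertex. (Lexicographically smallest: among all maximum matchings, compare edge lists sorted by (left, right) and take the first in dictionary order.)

|M| = 7 (so the lex-smallest maximum matching has 7 edges)
process left vertices in ascending order; for each, take the smallest-labelled available neighbour that still permits 7 edges overall, or leave it unmatched if none does
lex-smallest matching: {0-4, 3-1, 6-7, 9-20, 11-14, 12-22, 13-2}

Lex-smallest maximum matching: {(0,4), (3,1), (6,7), (9,20), (11,14), (12,22), (13,2)}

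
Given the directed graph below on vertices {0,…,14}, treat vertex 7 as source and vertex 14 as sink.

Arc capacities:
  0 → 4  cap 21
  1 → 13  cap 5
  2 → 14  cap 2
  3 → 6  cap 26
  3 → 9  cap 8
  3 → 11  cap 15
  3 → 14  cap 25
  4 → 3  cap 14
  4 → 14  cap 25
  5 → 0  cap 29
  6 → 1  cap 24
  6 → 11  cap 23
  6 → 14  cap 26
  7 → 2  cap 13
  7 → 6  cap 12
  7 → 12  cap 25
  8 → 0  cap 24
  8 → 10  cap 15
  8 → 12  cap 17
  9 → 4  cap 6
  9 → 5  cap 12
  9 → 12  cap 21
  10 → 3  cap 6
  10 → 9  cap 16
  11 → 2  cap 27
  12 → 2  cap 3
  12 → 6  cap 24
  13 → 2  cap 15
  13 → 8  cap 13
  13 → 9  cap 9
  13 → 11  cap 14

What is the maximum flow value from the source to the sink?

augment #1: 7→2→14 bottleneck 2, total now 2
augment #2: 7→6→14 bottleneck 12, total now 14
augment #3: 7→12→6→14 bottleneck 14, total now 28
augment #4: 7→12→6→1→13→9→4→14 bottleneck 5, total now 33

Maximum flow value: 33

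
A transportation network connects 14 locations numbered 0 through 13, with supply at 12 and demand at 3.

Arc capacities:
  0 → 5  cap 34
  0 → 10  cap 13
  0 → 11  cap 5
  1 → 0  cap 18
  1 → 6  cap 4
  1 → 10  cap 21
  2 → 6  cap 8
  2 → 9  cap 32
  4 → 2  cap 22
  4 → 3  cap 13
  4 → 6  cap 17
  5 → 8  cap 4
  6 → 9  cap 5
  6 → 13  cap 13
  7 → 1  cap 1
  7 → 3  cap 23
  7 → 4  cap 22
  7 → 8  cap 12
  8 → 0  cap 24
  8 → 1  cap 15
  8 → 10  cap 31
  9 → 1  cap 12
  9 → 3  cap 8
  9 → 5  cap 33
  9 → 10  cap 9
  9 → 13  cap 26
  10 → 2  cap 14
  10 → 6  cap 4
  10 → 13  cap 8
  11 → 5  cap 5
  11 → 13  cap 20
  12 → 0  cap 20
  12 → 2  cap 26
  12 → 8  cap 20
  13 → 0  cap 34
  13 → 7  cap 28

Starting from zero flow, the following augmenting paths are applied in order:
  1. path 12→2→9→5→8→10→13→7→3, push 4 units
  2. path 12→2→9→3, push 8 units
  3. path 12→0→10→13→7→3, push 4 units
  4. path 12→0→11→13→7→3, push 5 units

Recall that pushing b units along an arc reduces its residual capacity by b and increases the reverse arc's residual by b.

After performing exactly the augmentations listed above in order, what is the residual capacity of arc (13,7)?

Residual capacity of (13,7): 15

after path 1 (12→2→9→5→8→10→13→7→3, push 4): res(13,7)=24
after path 2 (12→2→9→3, push 8): res(13,7)=24
after path 3 (12→0→10→13→7→3, push 4): res(13,7)=20
after path 4 (12→0→11→13→7→3, push 5): res(13,7)=15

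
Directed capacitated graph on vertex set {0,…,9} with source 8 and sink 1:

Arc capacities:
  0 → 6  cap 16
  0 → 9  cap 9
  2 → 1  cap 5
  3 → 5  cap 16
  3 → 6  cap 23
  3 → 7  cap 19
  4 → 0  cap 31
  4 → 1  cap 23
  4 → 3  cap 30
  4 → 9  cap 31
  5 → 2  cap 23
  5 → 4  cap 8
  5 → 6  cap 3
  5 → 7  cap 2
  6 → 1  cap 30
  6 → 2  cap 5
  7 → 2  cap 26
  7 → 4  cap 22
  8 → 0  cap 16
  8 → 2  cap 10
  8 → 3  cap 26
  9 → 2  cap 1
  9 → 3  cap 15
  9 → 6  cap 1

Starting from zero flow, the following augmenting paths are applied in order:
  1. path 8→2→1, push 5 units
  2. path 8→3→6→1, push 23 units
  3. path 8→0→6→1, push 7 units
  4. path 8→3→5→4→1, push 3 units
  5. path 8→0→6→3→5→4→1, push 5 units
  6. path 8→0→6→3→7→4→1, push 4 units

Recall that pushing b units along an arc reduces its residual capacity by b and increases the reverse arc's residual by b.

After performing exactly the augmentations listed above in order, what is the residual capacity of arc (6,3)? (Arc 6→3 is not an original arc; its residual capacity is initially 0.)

Residual capacity of (6,3): 14

after path 1 (8→2→1, push 5): res(6,3)=0
after path 2 (8→3→6→1, push 23): res(6,3)=23
after path 3 (8→0→6→1, push 7): res(6,3)=23
after path 4 (8→3→5→4→1, push 3): res(6,3)=23
after path 5 (8→0→6→3→5→4→1, push 5): res(6,3)=18
after path 6 (8→0→6→3→7→4→1, push 4): res(6,3)=14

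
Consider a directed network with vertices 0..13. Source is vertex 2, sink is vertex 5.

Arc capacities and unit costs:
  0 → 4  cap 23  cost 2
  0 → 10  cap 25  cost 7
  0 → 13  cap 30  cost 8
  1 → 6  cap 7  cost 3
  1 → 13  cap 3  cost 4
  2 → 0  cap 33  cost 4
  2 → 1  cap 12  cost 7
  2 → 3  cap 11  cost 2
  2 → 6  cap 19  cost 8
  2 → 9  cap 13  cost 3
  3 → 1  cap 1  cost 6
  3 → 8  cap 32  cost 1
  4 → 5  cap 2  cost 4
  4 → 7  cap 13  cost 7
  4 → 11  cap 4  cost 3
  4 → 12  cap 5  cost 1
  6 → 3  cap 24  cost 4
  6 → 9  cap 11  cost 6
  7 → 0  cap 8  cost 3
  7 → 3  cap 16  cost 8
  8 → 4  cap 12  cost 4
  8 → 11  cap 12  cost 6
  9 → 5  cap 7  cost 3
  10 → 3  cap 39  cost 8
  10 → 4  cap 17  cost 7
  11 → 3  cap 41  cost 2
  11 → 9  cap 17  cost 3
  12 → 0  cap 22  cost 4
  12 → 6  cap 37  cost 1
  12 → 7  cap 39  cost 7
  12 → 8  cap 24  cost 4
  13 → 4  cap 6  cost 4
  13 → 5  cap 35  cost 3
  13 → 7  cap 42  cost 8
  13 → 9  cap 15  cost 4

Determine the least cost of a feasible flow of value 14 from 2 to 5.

shortest-cost path #1: 2→9→5 push 7 @ unit cost 6 (adds 42)
shortest-cost path #2: 2→0→4→5 push 2 @ unit cost 10 (adds 20)
shortest-cost path #3: 2→1→13→5 push 3 @ unit cost 14 (adds 42)
shortest-cost path #4: 2→0→13→5 push 2 @ unit cost 15 (adds 30)
total cost = 134

Minimum cost for 14 units: 134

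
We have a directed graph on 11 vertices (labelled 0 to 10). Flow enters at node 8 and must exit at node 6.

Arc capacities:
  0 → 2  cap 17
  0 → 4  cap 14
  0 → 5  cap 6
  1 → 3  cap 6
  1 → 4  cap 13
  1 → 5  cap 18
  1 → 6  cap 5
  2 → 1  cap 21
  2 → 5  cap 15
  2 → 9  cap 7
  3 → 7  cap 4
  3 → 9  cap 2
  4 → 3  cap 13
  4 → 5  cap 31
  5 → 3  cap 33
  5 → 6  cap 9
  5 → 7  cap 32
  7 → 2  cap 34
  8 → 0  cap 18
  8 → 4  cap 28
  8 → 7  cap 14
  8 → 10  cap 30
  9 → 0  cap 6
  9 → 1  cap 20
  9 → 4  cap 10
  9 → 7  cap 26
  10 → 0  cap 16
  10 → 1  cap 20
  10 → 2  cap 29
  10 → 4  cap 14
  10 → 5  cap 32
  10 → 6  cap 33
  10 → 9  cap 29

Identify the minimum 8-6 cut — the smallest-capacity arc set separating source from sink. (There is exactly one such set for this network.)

augment #1: 8→10→6 push 30
augment #2: 8→0→5→6 push 6
augment #3: 8→4→5→6 push 3
augment #4: 8→0→2→1→6 push 5
max flow = 44; residual-reachable set from 8 gives S-side
cut edges (S→T): {(1,6), (5,6), (8,10)} total cap 44

Min-cut arcs: {(1,6), (5,6), (8,10)} (total capacity 44)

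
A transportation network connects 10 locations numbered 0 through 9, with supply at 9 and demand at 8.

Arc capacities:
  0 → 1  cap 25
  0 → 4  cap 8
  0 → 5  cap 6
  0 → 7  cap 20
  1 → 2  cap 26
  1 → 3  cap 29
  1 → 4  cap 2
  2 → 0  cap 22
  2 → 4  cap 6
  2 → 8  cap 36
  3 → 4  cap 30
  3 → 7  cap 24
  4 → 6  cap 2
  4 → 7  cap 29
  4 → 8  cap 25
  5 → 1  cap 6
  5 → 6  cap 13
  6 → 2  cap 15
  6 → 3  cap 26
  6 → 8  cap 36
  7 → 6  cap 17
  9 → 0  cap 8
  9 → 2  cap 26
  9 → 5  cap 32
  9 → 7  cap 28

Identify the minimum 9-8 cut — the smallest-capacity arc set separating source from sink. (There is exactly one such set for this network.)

augment #1: 9→2→8 push 26
augment #2: 9→0→4→8 push 8
augment #3: 9→5→6→8 push 13
augment #4: 9→7→6→8 push 17
augment #5: 9→5→1→2→8 push 6
max flow = 70; residual-reachable set from 9 gives S-side
cut edges (S→T): {(5,1), (5,6), (7,6), (9,0), (9,2)} total cap 70

Min-cut arcs: {(5,1), (5,6), (7,6), (9,0), (9,2)} (total capacity 70)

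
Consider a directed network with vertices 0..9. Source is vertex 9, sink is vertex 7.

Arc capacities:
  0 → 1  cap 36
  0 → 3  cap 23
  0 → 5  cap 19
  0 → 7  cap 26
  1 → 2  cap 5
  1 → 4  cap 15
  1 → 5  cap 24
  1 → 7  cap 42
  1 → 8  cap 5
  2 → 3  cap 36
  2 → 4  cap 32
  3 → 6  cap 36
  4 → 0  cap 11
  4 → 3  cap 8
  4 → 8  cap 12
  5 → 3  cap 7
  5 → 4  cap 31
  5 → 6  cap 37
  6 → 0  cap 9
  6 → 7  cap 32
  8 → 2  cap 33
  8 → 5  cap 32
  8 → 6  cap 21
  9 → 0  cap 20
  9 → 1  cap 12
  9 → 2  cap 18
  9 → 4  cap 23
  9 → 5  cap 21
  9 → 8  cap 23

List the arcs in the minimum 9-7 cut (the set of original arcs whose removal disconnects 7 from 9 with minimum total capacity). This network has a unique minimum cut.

augment #1: 9→0→7 push 20
augment #2: 9→1→7 push 12
augment #3: 9→4→0→7 push 6
augment #4: 9→5→6→7 push 21
augment #5: 9→8→6→7 push 11
augment #6: 9→4→0→1→7 push 5
augment #7: 9→8→6→0→1→7 push 9
max flow = 84; residual-reachable set from 9 gives S-side
cut edges (S→T): {(4,0), (6,0), (6,7), (9,0), (9,1)} total cap 84

Min-cut arcs: {(4,0), (6,0), (6,7), (9,0), (9,1)} (total capacity 84)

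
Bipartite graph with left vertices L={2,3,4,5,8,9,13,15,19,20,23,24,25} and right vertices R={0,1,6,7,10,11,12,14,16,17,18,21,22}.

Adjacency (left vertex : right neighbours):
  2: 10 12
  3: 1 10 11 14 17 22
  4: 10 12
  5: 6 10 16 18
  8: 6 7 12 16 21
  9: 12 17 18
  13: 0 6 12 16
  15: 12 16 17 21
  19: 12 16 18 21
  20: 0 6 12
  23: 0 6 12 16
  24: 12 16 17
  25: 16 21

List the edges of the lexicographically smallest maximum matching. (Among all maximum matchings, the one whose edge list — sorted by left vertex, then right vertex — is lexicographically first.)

|M| = 10 (so the lex-smallest maximum matching has 10 edges)
process left vertices in ascending order; for each, take the smallest-labelled available neighbour that still permits 10 edges overall, or leave it unmatched if none does
lex-smallest matching: {2-10, 3-1, 4-12, 5-6, 8-7, 9-17, 13-0, 15-16, 19-18, 25-21}

Lex-smallest maximum matching: {(2,10), (3,1), (4,12), (5,6), (8,7), (9,17), (13,0), (15,16), (19,18), (25,21)}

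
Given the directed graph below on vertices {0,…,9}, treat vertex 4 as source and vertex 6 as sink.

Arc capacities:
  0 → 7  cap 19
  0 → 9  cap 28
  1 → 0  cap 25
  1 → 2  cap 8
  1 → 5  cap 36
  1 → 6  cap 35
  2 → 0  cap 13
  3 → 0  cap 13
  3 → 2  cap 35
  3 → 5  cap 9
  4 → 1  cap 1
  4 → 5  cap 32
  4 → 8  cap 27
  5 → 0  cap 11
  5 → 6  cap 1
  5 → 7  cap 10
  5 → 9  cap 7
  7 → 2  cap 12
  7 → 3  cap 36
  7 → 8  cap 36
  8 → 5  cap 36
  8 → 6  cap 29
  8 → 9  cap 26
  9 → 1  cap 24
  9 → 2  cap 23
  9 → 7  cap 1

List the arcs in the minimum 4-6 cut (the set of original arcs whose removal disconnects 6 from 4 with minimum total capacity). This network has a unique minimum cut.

augment #1: 4→1→6 push 1
augment #2: 4→5→6 push 1
augment #3: 4→8→6 push 27
augment #4: 4→5→7→8→6 push 2
augment #5: 4→5→9→1→6 push 7
augment #6: 4→5→0→9→1→6 push 11
augment #7: 4→5→7→8→9→1→6 push 6
max flow = 55; residual-reachable set from 4 gives S-side
cut edges (S→T): {(4,1), (5,6), (8,6), (9,1)} total cap 55

Min-cut arcs: {(4,1), (5,6), (8,6), (9,1)} (total capacity 55)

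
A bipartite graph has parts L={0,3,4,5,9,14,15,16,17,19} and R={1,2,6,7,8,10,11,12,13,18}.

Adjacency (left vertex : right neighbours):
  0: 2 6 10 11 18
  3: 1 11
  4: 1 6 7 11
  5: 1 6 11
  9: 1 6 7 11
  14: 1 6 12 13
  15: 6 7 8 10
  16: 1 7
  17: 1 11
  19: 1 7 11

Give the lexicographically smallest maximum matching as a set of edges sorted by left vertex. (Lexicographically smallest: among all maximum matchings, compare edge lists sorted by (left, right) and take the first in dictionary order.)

|M| = 7 (so the lex-smallest maximum matching has 7 edges)
process left vertices in ascending order; for each, take the smallest-labelled available neighbour that still permits 7 edges overall, or leave it unmatched if none does
lex-smallest matching: {0-2, 3-1, 4-6, 5-11, 9-7, 14-12, 15-8}

Lex-smallest maximum matching: {(0,2), (3,1), (4,6), (5,11), (9,7), (14,12), (15,8)}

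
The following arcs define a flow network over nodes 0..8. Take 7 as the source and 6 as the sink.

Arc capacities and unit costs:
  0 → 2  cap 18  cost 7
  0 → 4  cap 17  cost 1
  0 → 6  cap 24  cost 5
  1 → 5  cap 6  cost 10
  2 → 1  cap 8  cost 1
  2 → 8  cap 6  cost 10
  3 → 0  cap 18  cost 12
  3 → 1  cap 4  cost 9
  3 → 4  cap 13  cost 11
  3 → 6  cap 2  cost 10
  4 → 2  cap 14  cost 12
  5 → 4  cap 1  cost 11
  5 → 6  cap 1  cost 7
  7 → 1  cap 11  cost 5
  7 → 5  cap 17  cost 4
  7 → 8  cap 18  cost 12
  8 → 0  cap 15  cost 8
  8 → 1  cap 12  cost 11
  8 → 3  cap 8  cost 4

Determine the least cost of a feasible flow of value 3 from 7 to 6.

shortest-cost path #1: 7→5→6 push 1 @ unit cost 11 (adds 11)
shortest-cost path #2: 7→8→0→6 push 2 @ unit cost 25 (adds 50)
total cost = 61

Minimum cost for 3 units: 61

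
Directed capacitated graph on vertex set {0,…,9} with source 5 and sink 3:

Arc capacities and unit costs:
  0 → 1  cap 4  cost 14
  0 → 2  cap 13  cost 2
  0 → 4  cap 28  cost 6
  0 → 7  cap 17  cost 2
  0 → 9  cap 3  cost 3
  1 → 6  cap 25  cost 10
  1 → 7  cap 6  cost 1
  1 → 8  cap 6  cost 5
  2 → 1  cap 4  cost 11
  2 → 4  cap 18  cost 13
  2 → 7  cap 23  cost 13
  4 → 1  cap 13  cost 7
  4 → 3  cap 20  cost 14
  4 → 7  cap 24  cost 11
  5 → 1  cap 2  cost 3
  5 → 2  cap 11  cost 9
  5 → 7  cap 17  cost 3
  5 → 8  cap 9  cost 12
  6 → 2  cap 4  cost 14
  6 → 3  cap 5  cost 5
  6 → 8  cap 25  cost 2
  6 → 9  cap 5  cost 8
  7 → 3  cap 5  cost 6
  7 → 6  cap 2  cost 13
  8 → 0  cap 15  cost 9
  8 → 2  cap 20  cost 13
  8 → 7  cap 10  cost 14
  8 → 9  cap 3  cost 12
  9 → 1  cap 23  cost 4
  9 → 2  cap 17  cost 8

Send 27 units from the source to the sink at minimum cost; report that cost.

shortest-cost path #1: 5→7→3 push 5 @ unit cost 9 (adds 45)
shortest-cost path #2: 5→1→6→3 push 2 @ unit cost 18 (adds 36)
shortest-cost path #3: 5→7→6→3 push 2 @ unit cost 21 (adds 42)
shortest-cost path #4: 5→2→1→6→3 push 1 @ unit cost 35 (adds 35)
shortest-cost path #5: 5→2→4→3 push 10 @ unit cost 36 (adds 360)
shortest-cost path #6: 5→8→0→4→3 push 7 @ unit cost 41 (adds 287)
total cost = 805

Minimum cost for 27 units: 805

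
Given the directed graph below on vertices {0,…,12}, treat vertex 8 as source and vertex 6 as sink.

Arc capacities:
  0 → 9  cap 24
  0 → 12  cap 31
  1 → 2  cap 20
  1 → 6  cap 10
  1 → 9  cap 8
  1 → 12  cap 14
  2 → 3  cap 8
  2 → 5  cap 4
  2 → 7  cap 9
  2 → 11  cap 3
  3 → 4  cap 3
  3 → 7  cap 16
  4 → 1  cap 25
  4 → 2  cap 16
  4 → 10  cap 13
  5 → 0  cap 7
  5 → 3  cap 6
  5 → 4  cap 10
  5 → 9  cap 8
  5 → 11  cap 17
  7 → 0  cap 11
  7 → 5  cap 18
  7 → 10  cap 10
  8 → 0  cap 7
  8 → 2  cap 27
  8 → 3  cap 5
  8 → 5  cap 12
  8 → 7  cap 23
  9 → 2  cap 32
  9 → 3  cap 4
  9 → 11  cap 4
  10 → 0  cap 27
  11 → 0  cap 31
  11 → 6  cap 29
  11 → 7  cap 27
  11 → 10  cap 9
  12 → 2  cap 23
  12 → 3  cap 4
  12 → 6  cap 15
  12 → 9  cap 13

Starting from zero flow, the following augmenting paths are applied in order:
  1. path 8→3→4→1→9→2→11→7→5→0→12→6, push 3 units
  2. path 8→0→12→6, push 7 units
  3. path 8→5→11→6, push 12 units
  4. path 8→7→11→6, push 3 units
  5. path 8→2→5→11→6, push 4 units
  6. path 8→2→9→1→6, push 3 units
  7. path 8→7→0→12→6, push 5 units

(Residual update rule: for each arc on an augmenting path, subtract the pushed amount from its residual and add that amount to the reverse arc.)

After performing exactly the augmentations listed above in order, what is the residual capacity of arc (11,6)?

Residual capacity of (11,6): 10

after path 1 (8→3→4→1→9→2→11→7→5→0→12→6, push 3): res(11,6)=29
after path 2 (8→0→12→6, push 7): res(11,6)=29
after path 3 (8→5→11→6, push 12): res(11,6)=17
after path 4 (8→7→11→6, push 3): res(11,6)=14
after path 5 (8→2→5→11→6, push 4): res(11,6)=10
after path 6 (8→2→9→1→6, push 3): res(11,6)=10
after path 7 (8→7→0→12→6, push 5): res(11,6)=10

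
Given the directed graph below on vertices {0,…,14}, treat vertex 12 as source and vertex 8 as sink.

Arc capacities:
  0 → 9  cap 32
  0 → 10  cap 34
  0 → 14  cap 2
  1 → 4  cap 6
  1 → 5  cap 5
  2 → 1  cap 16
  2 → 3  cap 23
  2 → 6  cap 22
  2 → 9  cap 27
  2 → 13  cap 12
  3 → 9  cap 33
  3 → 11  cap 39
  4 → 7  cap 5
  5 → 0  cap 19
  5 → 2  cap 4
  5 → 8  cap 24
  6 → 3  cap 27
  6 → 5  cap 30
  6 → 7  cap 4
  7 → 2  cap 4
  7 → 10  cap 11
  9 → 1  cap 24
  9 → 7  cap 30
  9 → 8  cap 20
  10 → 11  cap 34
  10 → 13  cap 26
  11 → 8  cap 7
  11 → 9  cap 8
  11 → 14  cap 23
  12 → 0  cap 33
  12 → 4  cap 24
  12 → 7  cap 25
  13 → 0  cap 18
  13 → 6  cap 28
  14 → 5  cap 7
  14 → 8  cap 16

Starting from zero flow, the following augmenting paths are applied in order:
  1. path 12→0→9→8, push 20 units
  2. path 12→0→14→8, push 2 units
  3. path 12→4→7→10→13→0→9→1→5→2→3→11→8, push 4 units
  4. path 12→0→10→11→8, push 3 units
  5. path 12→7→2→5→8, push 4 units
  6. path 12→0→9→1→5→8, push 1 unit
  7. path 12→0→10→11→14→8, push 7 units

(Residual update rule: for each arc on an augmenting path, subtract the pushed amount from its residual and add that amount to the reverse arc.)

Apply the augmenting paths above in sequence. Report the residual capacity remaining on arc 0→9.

Residual capacity of (0,9): 7

after path 1 (12→0→9→8, push 20): res(0,9)=12
after path 2 (12→0→14→8, push 2): res(0,9)=12
after path 3 (12→4→7→10→13→0→9→1→5→2→3→11→8, push 4): res(0,9)=8
after path 4 (12→0→10→11→8, push 3): res(0,9)=8
after path 5 (12→7→2→5→8, push 4): res(0,9)=8
after path 6 (12→0→9→1→5→8, push 1): res(0,9)=7
after path 7 (12→0→10→11→14→8, push 7): res(0,9)=7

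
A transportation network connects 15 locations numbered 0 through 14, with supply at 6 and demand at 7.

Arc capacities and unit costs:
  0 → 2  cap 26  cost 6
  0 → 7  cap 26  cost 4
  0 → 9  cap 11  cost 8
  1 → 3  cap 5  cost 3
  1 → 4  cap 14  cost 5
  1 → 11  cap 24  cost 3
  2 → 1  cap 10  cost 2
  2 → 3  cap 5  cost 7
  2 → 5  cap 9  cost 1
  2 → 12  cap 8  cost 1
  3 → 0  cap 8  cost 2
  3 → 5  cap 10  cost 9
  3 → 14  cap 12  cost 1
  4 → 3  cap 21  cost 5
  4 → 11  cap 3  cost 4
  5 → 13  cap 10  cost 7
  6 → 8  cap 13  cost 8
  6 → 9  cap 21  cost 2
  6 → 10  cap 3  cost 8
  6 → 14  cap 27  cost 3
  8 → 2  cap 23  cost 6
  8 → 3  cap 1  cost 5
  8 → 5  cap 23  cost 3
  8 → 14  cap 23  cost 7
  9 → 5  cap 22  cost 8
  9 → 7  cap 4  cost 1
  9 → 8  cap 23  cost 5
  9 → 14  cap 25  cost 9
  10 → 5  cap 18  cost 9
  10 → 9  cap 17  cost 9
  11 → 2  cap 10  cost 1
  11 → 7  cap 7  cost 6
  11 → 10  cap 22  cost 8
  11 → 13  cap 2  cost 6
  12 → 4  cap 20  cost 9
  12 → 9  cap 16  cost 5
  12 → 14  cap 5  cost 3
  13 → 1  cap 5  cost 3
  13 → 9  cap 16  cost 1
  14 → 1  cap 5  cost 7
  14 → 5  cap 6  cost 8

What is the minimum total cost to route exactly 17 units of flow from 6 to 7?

Minimum cost for 17 units: 293

shortest-cost path #1: 6→9→7 push 4 @ unit cost 3 (adds 12)
shortest-cost path #2: 6→9→8→3→0→7 push 1 @ unit cost 18 (adds 18)
shortest-cost path #3: 6→14→1→11→7 push 5 @ unit cost 19 (adds 95)
shortest-cost path #4: 6→9→8→2→1→11→7 push 2 @ unit cost 24 (adds 48)
shortest-cost path #5: 6→9→8→2→1→3→0→7 push 5 @ unit cost 24 (adds 120)
total cost = 293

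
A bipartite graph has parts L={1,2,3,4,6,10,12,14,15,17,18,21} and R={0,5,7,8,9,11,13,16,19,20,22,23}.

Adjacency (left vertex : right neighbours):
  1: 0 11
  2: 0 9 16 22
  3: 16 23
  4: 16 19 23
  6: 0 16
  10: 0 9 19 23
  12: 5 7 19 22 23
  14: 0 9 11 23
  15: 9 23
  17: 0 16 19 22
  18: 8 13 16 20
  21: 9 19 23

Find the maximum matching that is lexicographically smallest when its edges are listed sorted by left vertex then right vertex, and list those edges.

Lex-smallest maximum matching: {(1,0), (2,9), (3,16), (4,19), (10,23), (12,5), (14,11), (17,22), (18,8)}

|M| = 9 (so the lex-smallest maximum matching has 9 edges)
process left vertices in ascending order; for each, take the smallest-labelled available neighbour that still permits 9 edges overall, or leave it unmatched if none does
lex-smallest matching: {1-0, 2-9, 3-16, 4-19, 10-23, 12-5, 14-11, 17-22, 18-8}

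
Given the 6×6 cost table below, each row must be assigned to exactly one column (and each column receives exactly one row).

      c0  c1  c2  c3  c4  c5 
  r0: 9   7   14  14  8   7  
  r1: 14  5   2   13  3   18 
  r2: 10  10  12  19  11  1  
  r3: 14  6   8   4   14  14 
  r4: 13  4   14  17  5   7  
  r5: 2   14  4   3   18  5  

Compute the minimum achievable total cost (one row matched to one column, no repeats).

Minimum assignment cost: 21

one of 2 optimal assignments: row0→col1 (cost 7), row1→col2 (cost 2), row2→col5 (cost 1), row3→col3 (cost 4), row4→col4 (cost 5), row5→col0 (cost 2)
total = 7 + 2 + 1 + 4 + 5 + 2 = 21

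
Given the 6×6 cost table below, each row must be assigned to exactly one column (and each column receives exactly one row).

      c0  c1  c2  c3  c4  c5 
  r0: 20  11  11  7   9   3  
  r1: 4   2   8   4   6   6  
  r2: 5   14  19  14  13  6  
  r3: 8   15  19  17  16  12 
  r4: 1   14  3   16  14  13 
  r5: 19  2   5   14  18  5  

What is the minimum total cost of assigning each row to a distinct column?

one of 2 optimal assignments: row0→col3 (cost 7), row1→col4 (cost 6), row2→col5 (cost 6), row3→col0 (cost 8), row4→col2 (cost 3), row5→col1 (cost 2)
total = 7 + 6 + 6 + 8 + 3 + 2 = 32

Minimum assignment cost: 32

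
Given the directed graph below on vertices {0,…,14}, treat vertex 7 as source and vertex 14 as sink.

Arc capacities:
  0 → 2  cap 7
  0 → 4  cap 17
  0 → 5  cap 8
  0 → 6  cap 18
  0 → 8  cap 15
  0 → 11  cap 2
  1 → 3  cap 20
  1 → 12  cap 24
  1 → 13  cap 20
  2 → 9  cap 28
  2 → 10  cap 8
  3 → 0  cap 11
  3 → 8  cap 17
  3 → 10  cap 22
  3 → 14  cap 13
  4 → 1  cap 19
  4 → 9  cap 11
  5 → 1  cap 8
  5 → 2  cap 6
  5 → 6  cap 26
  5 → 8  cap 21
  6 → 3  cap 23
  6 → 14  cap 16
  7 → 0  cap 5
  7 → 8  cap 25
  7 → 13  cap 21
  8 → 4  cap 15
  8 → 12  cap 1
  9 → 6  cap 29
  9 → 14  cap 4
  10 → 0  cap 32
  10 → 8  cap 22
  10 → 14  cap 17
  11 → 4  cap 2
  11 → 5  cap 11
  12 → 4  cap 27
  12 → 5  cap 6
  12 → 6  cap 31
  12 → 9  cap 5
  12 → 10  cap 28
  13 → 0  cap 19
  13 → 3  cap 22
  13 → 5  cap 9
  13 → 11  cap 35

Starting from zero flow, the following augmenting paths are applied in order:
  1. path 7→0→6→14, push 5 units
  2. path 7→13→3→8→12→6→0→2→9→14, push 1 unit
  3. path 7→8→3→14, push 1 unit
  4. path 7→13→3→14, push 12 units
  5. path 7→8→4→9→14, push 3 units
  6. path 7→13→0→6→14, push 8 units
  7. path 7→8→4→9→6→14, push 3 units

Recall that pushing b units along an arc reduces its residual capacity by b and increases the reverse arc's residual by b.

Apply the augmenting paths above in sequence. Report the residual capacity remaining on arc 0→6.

Residual capacity of (0,6): 6

after path 1 (7→0→6→14, push 5): res(0,6)=13
after path 2 (7→13→3→8→12→6→0→2→9→14, push 1): res(0,6)=14
after path 3 (7→8→3→14, push 1): res(0,6)=14
after path 4 (7→13→3→14, push 12): res(0,6)=14
after path 5 (7→8→4→9→14, push 3): res(0,6)=14
after path 6 (7→13→0→6→14, push 8): res(0,6)=6
after path 7 (7→8→4→9→6→14, push 3): res(0,6)=6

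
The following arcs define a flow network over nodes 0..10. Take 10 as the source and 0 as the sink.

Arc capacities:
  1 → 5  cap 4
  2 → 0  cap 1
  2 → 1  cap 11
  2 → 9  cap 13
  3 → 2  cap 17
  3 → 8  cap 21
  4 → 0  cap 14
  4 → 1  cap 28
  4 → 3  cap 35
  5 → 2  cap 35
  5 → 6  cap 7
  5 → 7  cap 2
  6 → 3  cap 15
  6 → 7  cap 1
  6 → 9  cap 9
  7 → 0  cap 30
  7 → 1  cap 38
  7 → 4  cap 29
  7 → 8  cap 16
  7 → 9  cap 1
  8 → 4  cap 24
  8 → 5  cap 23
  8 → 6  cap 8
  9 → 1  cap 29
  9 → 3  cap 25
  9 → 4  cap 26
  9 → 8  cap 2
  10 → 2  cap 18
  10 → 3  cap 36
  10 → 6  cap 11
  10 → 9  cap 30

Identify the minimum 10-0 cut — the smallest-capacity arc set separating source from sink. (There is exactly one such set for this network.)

augment #1: 10→2→0 push 1
augment #2: 10→6→7→0 push 1
augment #3: 10→9→4→0 push 14
augment #4: 10→2→1→5→7→0 push 2
max flow = 18; residual-reachable set from 10 gives S-side
cut edges (S→T): {(2,0), (4,0), (5,7), (6,7)} total cap 18

Min-cut arcs: {(2,0), (4,0), (5,7), (6,7)} (total capacity 18)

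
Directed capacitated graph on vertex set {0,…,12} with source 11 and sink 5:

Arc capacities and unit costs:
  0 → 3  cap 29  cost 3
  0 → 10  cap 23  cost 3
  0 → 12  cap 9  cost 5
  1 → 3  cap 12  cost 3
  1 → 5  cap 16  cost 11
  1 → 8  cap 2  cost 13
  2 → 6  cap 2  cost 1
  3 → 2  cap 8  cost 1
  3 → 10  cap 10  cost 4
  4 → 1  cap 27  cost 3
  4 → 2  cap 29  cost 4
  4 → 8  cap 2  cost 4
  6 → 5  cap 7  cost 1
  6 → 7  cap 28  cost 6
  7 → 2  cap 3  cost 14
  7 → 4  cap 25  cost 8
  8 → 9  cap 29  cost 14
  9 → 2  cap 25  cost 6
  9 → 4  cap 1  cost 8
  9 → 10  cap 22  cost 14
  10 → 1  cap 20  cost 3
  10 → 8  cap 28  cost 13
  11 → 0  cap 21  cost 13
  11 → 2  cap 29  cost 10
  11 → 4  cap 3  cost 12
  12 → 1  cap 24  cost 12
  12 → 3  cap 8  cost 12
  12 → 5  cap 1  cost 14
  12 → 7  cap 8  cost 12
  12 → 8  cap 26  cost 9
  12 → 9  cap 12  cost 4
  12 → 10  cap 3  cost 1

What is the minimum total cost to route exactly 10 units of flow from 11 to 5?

Minimum cost for 10 units: 252

shortest-cost path #1: 11→2→6→5 push 2 @ unit cost 12 (adds 24)
shortest-cost path #2: 11→4→1→5 push 3 @ unit cost 26 (adds 78)
shortest-cost path #3: 11→0→10→1→5 push 5 @ unit cost 30 (adds 150)
total cost = 252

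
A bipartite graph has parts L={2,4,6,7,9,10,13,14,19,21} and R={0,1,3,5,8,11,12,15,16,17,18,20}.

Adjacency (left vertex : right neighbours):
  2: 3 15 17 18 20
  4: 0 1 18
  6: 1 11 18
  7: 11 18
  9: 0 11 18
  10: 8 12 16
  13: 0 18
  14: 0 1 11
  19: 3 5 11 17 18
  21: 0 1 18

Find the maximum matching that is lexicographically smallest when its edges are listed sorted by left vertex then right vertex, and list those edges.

Lex-smallest maximum matching: {(2,3), (4,0), (6,1), (7,11), (9,18), (10,8), (19,5)}

|M| = 7 (so the lex-smallest maximum matching has 7 edges)
process left vertices in ascending order; for each, take the smallest-labelled available neighbour that still permits 7 edges overall, or leave it unmatched if none does
lex-smallest matching: {2-3, 4-0, 6-1, 7-11, 9-18, 10-8, 19-5}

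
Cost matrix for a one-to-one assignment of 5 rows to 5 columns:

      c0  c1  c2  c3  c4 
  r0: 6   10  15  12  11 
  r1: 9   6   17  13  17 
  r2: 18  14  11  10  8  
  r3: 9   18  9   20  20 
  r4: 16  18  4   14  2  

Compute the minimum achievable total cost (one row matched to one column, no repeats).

Minimum assignment cost: 33

optimal assignment: row0→col0 (cost 6), row1→col1 (cost 6), row2→col3 (cost 10), row3→col2 (cost 9), row4→col4 (cost 2)
total = 6 + 6 + 10 + 9 + 2 = 33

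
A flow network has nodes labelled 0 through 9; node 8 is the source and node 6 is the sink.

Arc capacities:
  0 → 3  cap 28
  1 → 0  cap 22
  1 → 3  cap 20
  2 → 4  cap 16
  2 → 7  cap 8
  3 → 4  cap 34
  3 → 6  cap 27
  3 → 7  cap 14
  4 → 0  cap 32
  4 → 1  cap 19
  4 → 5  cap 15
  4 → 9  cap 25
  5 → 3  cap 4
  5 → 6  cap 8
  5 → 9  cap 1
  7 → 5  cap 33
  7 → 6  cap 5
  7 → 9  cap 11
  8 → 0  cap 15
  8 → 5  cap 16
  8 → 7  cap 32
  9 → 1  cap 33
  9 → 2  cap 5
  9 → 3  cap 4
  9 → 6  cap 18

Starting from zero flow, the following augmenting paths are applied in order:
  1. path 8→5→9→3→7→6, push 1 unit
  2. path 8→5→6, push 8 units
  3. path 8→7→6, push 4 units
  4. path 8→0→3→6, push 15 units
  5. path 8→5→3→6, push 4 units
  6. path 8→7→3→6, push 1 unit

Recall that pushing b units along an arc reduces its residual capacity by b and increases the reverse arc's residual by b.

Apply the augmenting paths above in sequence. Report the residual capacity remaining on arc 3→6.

after path 1 (8→5→9→3→7→6, push 1): res(3,6)=27
after path 2 (8→5→6, push 8): res(3,6)=27
after path 3 (8→7→6, push 4): res(3,6)=27
after path 4 (8→0→3→6, push 15): res(3,6)=12
after path 5 (8→5→3→6, push 4): res(3,6)=8
after path 6 (8→7→3→6, push 1): res(3,6)=7

Residual capacity of (3,6): 7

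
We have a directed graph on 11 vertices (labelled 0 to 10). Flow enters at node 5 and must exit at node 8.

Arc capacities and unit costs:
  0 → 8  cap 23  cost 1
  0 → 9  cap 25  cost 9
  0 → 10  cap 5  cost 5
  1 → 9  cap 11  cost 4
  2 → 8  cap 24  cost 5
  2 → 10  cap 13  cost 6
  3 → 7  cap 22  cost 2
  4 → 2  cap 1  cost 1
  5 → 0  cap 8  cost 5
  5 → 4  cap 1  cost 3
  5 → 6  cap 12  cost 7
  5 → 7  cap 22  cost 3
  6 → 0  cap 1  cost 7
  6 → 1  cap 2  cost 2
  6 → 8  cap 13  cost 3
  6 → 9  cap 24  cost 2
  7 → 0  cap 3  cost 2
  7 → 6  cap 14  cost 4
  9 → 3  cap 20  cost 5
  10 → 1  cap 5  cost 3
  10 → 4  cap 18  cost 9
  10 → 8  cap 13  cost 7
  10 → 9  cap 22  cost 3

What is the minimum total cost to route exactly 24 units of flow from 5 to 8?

shortest-cost path #1: 5→0→8 push 8 @ unit cost 6 (adds 48)
shortest-cost path #2: 5→7→0→8 push 3 @ unit cost 6 (adds 18)
shortest-cost path #3: 5→4→2→8 push 1 @ unit cost 9 (adds 9)
shortest-cost path #4: 5→6→8 push 12 @ unit cost 10 (adds 120)
total cost = 195

Minimum cost for 24 units: 195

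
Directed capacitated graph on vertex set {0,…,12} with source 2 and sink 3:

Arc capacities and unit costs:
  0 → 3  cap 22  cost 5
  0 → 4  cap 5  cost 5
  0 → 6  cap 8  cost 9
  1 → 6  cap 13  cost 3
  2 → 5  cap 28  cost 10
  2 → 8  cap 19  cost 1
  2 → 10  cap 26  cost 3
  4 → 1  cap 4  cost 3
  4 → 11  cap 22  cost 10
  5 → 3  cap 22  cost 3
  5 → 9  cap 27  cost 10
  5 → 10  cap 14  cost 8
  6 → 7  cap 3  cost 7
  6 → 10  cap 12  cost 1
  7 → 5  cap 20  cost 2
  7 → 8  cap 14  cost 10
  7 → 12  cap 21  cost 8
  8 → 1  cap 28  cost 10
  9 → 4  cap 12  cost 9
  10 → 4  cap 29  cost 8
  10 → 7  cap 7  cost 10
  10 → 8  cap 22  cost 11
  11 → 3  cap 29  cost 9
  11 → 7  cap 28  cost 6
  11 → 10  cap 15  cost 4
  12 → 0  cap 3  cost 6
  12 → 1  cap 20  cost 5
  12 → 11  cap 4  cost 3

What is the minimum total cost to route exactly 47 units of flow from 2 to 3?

shortest-cost path #1: 2→5→3 push 22 @ unit cost 13 (adds 286)
shortest-cost path #2: 2→10→4→11→3 push 22 @ unit cost 30 (adds 660)
shortest-cost path #3: 2→10→7→12→0→3 push 3 @ unit cost 32 (adds 96)
total cost = 1042

Minimum cost for 47 units: 1042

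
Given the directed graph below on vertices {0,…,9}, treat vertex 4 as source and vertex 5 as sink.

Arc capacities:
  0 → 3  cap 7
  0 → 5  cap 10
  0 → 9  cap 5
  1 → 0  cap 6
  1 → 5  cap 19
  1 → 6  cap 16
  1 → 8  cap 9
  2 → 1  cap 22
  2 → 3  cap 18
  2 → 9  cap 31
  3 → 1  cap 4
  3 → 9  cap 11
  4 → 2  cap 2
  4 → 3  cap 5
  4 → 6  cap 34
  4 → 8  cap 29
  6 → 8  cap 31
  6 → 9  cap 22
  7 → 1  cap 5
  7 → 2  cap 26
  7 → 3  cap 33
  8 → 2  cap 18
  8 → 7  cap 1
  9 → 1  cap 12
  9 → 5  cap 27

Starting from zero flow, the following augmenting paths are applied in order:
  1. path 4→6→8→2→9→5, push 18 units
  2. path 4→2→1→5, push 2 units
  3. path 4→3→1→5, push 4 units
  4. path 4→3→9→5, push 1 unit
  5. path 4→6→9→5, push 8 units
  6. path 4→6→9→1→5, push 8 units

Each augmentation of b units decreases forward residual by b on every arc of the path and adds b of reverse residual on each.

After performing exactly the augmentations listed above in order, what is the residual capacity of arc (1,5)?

Residual capacity of (1,5): 5

after path 1 (4→6→8→2→9→5, push 18): res(1,5)=19
after path 2 (4→2→1→5, push 2): res(1,5)=17
after path 3 (4→3→1→5, push 4): res(1,5)=13
after path 4 (4→3→9→5, push 1): res(1,5)=13
after path 5 (4→6→9→5, push 8): res(1,5)=13
after path 6 (4→6→9→1→5, push 8): res(1,5)=5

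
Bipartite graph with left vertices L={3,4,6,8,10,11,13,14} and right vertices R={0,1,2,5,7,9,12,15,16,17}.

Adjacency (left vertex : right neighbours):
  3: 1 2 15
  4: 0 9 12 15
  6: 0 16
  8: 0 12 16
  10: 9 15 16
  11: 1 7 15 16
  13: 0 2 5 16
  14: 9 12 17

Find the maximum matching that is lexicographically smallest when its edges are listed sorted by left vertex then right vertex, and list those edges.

Lex-smallest maximum matching: {(3,1), (4,0), (6,16), (8,12), (10,9), (11,7), (13,2), (14,17)}

|M| = 8 (so the lex-smallest maximum matching has 8 edges)
process left vertices in ascending order; for each, take the smallest-labelled available neighbour that still permits 8 edges overall, or leave it unmatched if none does
lex-smallest matching: {3-1, 4-0, 6-16, 8-12, 10-9, 11-7, 13-2, 14-17}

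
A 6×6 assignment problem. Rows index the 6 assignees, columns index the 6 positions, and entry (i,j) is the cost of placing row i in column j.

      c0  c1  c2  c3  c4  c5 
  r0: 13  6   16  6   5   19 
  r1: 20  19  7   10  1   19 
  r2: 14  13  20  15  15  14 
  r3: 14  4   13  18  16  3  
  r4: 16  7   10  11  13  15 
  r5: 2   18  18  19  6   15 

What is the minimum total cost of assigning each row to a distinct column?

optimal assignment: row0→col3 (cost 6), row1→col4 (cost 1), row2→col1 (cost 13), row3→col5 (cost 3), row4→col2 (cost 10), row5→col0 (cost 2)
total = 6 + 1 + 13 + 3 + 10 + 2 = 35

Minimum assignment cost: 35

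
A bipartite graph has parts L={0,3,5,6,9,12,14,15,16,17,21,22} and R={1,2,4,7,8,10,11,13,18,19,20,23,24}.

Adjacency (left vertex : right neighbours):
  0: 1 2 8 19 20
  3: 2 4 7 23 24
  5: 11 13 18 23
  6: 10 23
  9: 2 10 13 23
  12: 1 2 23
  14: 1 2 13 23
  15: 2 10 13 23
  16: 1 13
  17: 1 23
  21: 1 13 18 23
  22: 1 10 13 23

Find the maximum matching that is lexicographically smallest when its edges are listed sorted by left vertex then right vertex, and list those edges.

|M| = 9 (so the lex-smallest maximum matching has 9 edges)
process left vertices in ascending order; for each, take the smallest-labelled available neighbour that still permits 9 edges overall, or leave it unmatched if none does
lex-smallest matching: {0-8, 3-4, 5-11, 6-10, 9-2, 12-1, 14-13, 15-23, 21-18}

Lex-smallest maximum matching: {(0,8), (3,4), (5,11), (6,10), (9,2), (12,1), (14,13), (15,23), (21,18)}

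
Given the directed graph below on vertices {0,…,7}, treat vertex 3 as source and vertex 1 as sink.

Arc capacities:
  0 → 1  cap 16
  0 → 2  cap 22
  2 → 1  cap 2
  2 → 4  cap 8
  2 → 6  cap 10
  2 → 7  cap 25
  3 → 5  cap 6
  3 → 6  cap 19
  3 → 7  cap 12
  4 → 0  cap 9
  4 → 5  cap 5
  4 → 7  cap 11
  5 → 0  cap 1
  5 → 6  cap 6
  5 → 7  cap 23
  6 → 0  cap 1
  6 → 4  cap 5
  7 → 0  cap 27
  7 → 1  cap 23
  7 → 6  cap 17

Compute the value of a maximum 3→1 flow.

augment #1: 3→7→1 bottleneck 12, total now 12
augment #2: 3→5→0→1 bottleneck 1, total now 13
augment #3: 3→5→7→1 bottleneck 5, total now 18
augment #4: 3→6→0→1 bottleneck 1, total now 19
augment #5: 3→6→4→0→1 bottleneck 5, total now 24

Maximum flow value: 24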